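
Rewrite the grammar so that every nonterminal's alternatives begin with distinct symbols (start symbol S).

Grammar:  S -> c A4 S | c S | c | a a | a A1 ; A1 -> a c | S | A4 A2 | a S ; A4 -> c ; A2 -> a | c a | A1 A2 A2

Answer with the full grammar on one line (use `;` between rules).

S has alternatives sharing prefix 'c': factor to S → c S' with S' → A4 S | S | ε.
S has alternatives sharing prefix 'a': factor to S → a S'' with S'' → a | A1.
A1 has alternatives sharing prefix 'a': factor to A1 → a A1' with A1' → c | S.

S -> c S' | a S''; A1 -> S | A4 A2 | a A1'; A4 -> c; A2 -> a | c a | A1 A2 A2; S' -> A4 S | S | epsilon; S'' -> a | A1; A1' -> c | S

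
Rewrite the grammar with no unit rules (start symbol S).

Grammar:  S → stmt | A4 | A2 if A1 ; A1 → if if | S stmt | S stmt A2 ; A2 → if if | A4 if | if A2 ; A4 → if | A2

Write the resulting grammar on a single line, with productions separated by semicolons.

Unit pairs: A4 ⇒* {A2}; S ⇒* {A2, A4}.
For each unit pair (A, B), copy every non-unit production of B to A, then drop all unit productions.

S → if | if if | A4 if | if A2 | stmt | A2 if A1; A1 → if if | S stmt | S stmt A2; A2 → if if | A4 if | if A2; A4 → if | if if | A4 if | if A2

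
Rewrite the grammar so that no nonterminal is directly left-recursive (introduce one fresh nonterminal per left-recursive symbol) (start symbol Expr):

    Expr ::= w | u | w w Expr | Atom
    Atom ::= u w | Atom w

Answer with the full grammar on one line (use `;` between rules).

Left recursion appears on Atom.
For Atom: α = {w}, β = {u w}. Rewrite as Atom → β Atom1 and Atom1 → α Atom1 | ε.

Expr ::= w | u | w w Expr | Atom; Atom ::= u w Atom1; Atom1 ::= w Atom1 | ε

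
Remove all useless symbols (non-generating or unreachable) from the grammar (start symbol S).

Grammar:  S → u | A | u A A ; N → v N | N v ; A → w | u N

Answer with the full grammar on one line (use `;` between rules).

Generating nonterminals: {A, S}.
Reachable from S after that: {A, S}.
Removed useless symbols: {N} and every production mentioning them.

S → u | A | u A A; A → w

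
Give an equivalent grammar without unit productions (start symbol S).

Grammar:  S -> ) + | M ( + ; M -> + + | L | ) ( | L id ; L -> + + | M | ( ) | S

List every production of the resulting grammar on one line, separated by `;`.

S -> ) + | M ( +; M -> + + | ( ) | ) + | M ( + | ) ( | L id; L -> + + | ( ) | ) + | M ( + | ) ( | L id

Unit pairs: L ⇒* {M, S}; M ⇒* {L, S}.
Replace each nonterminal's rules with the union of the non-unit rules of every nonterminal it unit-derives.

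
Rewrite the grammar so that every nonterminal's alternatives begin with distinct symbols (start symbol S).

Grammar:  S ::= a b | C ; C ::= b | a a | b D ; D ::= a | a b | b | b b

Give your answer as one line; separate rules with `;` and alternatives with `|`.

S ::= a b | C; C ::= a a | b C'; D ::= a D' | b D''; C' ::= ε | D; D' ::= ε | b; D'' ::= ε | b

C has alternatives sharing prefix 'b': factor to C → b C' with C' → ε | D.
D has alternatives sharing prefix 'a': factor to D → a D' with D' → ε | b.
D has alternatives sharing prefix 'b': factor to D → b D'' with D'' → ε | b.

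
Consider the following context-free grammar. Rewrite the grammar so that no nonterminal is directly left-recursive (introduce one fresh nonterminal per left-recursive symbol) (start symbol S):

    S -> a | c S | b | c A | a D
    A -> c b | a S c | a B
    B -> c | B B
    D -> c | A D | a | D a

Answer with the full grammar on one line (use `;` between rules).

S -> a | c S | b | c A | a D; A -> c b | a S c | a B; B -> c B'; D -> c D' | A D D' | a D'; B' -> B B' | epsilon; D' -> a D' | epsilon

Left recursion appears on B, D.
For B: α = {B}, β = {c}. Rewrite as B → β B' and B' → α B' | ε.
For D: α = {a}, β = {c, A D, a}. Rewrite as D → β D' and D' → α D' | ε.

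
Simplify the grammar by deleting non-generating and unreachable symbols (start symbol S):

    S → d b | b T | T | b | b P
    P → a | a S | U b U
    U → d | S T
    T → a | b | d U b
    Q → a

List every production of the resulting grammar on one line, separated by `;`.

Generating nonterminals: {P, Q, S, T, U}.
Reachable from S after that: {P, S, T, U}.
Removed useless symbols: {Q} and every production mentioning them.

S → d b | b T | T | b | b P; P → a | a S | U b U; U → d | S T; T → a | b | d U b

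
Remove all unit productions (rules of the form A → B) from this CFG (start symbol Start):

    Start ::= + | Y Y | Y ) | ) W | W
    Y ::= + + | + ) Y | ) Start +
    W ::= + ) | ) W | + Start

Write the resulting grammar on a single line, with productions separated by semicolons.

Start ::= + | Y Y | Y ) | ) W | + ) | + Start; Y ::= + + | + ) Y | ) Start +; W ::= + ) | ) W | + Start

Unit pairs: Start ⇒* {W}.
For each unit pair (A, B), copy every non-unit production of B to A, then drop all unit productions.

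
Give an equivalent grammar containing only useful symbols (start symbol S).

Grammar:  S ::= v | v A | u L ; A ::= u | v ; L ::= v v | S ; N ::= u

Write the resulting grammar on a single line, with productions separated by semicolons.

S ::= v | v A | u L; A ::= u | v; L ::= v v | S

Generating nonterminals: {A, L, N, S}.
Reachable from S after that: {A, L, S}.
Removed useless symbols: {N} and every production mentioning them.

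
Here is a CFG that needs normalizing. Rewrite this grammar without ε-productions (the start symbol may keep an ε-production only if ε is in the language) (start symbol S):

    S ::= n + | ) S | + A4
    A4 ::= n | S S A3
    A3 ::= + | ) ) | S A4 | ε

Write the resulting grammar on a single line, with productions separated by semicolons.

Nullable set = {A3}.
ε ∉ L(G), so no ε-production is kept.
For each production, add variants omitting each subset of nullable occurrences: A4 → S S A3 gives S S A3 | S S.

S ::= n + | ) S | + A4; A4 ::= n | S S A3 | S S; A3 ::= + | ) ) | S A4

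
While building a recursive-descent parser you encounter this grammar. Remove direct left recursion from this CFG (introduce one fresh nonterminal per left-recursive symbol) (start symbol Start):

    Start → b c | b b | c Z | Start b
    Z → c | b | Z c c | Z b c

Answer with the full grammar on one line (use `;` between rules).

Start, Z are directly left-recursive.
For Start: α = {b}, β = {b c, b b, c Z}. Rewrite as Start → β Start1 and Start1 → α Start1 | ε.
For Z: α = {c c, b c}, β = {c, b}. Rewrite as Z → β Z1 and Z1 → α Z1 | ε.

Start → b c Start1 | b b Start1 | c Z Start1; Z → c Z1 | b Z1; Start1 → b Start1 | ε; Z1 → c c Z1 | b c Z1 | ε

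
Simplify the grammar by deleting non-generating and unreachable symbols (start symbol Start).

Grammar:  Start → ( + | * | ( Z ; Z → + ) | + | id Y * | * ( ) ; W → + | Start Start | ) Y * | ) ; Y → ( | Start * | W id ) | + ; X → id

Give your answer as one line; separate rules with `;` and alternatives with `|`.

Start → ( + | * | ( Z; Z → + ) | + | id Y * | * ( ); W → + | Start Start | ) Y * | ); Y → ( | Start * | W id ) | +

Generating nonterminals: {Start, W, X, Y, Z}.
Reachable from Start after that: {Start, W, Y, Z}.
Removed useless symbols: {X} and every production mentioning them.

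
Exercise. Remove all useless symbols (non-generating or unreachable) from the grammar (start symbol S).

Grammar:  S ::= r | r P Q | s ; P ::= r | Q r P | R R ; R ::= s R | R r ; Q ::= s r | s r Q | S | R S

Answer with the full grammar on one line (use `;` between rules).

S ::= r | r P Q | s; P ::= r | Q r P; Q ::= s r | s r Q | S

Generating nonterminals: {P, Q, S}.
Reachable from S after that: {P, Q, S}.
Removed useless symbols: {R} and every production mentioning them.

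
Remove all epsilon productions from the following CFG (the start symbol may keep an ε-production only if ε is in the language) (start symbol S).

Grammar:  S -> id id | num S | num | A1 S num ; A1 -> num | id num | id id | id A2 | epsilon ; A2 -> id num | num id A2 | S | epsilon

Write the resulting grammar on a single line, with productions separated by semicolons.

S -> id id | num S | num | A1 S num | S num; A1 -> num | id num | id id | id A2 | id; A2 -> id num | num id A2 | num id | S

The nullable symbols are {A1, A2}.
ε ∉ L(G), so no ε-production is kept.
Add the nullable-subset variants: S → A1 S num gives A1 S num | S num. A1 → id A2 gives id A2 | id. A2 → num id A2 gives num id A2 | num id.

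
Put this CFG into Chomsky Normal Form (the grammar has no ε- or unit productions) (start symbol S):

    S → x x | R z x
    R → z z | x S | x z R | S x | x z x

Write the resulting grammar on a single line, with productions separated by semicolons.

Introduce a nonterminal for each terminal appearing in a rule of length ≥ 2: X1 → x, X2 → z.
Binarize each right-hand side of length ≥ 3 by chaining fresh nonterminals (Y1, Y2, …): affected rules were S → R X2 X1; R → X1 X2 R; R → X1 X2 X1.

S → X1 X1 | R Y1; R → X2 X2 | X1 S | X1 Y2 | S X1 | X1 Y3; X1 → x; X2 → z; Y1 → X2 X1; Y2 → X2 R; Y3 → X2 X1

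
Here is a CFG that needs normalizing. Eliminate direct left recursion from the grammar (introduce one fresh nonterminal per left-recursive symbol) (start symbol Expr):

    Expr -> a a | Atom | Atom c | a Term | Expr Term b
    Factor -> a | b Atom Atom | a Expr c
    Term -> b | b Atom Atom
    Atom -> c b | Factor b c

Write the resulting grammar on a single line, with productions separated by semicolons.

Left recursion appears on Expr.
For Expr: α = {Term b}, β = {a a, Atom, Atom c, a Term}. Rewrite as Expr → β Expr1 and Expr1 → α Expr1 | ε.

Expr -> a a Expr1 | Atom Expr1 | Atom c Expr1 | a Term Expr1; Factor -> a | b Atom Atom | a Expr c; Term -> b | b Atom Atom; Atom -> c b | Factor b c; Expr1 -> Term b Expr1 | ε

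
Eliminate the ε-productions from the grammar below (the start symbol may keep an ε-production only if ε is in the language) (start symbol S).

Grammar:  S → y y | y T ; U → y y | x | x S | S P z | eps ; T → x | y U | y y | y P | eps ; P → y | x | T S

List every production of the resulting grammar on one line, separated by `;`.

S → y y | y T | y; U → y y | x | x S | S P z; T → x | y U | y | y y | y P; P → y | x | T S | S

Nullable nonterminals: {T, U}.
ε ∉ L(G), so no ε-production is kept.
For each production, add variants omitting each subset of nullable occurrences: S → y T gives y T | y. T → y U gives y U | y. P → T S gives T S | S.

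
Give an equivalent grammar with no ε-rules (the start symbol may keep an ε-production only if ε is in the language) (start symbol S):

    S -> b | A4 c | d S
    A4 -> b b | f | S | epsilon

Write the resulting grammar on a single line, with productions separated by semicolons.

The nullable symbols are {A4}.
ε ∉ L(G), so no ε-production is kept.
For each production, add variants omitting each subset of nullable occurrences: S → A4 c gives A4 c | c.

S -> b | A4 c | c | d S; A4 -> b b | f | S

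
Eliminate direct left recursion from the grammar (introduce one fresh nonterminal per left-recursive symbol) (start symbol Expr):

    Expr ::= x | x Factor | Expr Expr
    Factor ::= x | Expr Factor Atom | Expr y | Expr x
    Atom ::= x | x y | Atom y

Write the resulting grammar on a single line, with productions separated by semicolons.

Expr ::= x Expr1 | x Factor Expr1; Factor ::= x | Expr Factor Atom | Expr y | Expr x; Atom ::= x Atom1 | x y Atom1; Expr1 ::= Expr Expr1 | ε; Atom1 ::= y Atom1 | ε

Expr, Atom are directly left-recursive.
For Expr: α = {Expr}, β = {x, x Factor}. Rewrite as Expr → β Expr1 and Expr1 → α Expr1 | ε.
For Atom: α = {y}, β = {x, x y}. Rewrite as Atom → β Atom1 and Atom1 → α Atom1 | ε.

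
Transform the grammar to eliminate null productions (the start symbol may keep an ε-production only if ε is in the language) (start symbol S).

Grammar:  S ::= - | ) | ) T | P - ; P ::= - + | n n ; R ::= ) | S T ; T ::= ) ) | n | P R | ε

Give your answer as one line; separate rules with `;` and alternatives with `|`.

S ::= - | ) | ) T | P -; P ::= - + | n n; R ::= ) | S T | S; T ::= ) ) | n | P R

Nullable nonterminals: {T}.
ε ∉ L(G), so no ε-production is kept.
Add the nullable-subset variants: R → S T gives S T | S.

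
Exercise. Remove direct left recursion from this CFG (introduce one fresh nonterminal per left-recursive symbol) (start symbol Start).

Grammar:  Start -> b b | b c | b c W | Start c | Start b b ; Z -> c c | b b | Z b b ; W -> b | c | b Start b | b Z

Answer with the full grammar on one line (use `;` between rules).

Start, Z are directly left-recursive.
For Start: α = {c, b b}, β = {b b, b c, b c W}. Rewrite as Start → β Start1 and Start1 → α Start1 | ε.
For Z: α = {b b}, β = {c c, b b}. Rewrite as Z → β Z1 and Z1 → α Z1 | ε.

Start -> b b Start1 | b c Start1 | b c W Start1; Z -> c c Z1 | b b Z1; W -> b | c | b Start b | b Z; Start1 -> c Start1 | b b Start1 | ε; Z1 -> b b Z1 | ε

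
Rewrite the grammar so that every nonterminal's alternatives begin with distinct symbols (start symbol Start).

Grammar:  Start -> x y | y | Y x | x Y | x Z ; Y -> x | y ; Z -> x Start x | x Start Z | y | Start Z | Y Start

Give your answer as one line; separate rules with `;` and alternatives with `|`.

Start -> y | Y x | x Start1; Y -> x | y; Z -> y | Start Z | Y Start | x Start Z1; Start1 -> y | Y | Z; Z1 -> x | Z

Start has alternatives sharing prefix 'x': factor to Start → x Start1 with Start1 → y | Y | Z.
Z has alternatives sharing prefix 'x Start': factor to Z → x Start Z1 with Z1 → x | Z.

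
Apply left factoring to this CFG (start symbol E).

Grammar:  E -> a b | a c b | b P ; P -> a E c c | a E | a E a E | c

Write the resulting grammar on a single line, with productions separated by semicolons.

E has alternatives sharing prefix 'a': factor to E → a E' with E' → b | c b.
P has alternatives sharing prefix 'a E': factor to P → a E P' with P' → c c | ε | a E.

E -> b P | a E'; P -> c | a E P'; E' -> b | c b; P' -> c c | ε | a E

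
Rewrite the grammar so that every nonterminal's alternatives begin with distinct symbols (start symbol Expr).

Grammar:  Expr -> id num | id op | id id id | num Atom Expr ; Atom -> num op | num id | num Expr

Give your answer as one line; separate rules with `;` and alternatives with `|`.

Expr has alternatives sharing prefix 'id': factor to Expr → id Expr1 with Expr1 → num | op | id id.
Atom has alternatives sharing prefix 'num': factor to Atom → num Atom1 with Atom1 → op | id | Expr.

Expr -> num Atom Expr | id Expr1; Atom -> num Atom1; Expr1 -> num | op | id id; Atom1 -> op | id | Expr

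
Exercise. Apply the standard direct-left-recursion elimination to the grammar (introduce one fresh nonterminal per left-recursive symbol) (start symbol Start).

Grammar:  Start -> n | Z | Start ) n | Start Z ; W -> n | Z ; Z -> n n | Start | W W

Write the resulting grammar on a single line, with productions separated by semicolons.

Start -> n Start1 | Z Start1; W -> n | Z; Z -> n n | Start | W W; Start1 -> ) n Start1 | Z Start1 | ε

Directly left-recursive nonterminal: Start.
For Start: α = {) n, Z}, β = {n, Z}. Rewrite as Start → β Start1 and Start1 → α Start1 | ε.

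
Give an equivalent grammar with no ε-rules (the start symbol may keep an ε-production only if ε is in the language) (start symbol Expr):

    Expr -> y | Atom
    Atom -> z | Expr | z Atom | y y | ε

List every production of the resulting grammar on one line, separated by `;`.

Expr -> y | Atom | ε; Atom -> z | Expr | z Atom | y y

Nullable set = {Atom, Expr}.
ε ∈ L(G) since Expr is nullable, so keep Expr → ε.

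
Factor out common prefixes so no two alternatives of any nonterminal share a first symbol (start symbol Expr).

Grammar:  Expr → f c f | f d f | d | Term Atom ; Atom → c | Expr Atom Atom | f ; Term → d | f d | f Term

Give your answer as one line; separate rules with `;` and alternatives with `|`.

Expr has alternatives sharing prefix 'f': factor to Expr → f Expr1 with Expr1 → c f | d f.
Term has alternatives sharing prefix 'f': factor to Term → f Term1 with Term1 → d | Term.

Expr → d | Term Atom | f Expr1; Atom → c | Expr Atom Atom | f; Term → d | f Term1; Expr1 → c f | d f; Term1 → d | Term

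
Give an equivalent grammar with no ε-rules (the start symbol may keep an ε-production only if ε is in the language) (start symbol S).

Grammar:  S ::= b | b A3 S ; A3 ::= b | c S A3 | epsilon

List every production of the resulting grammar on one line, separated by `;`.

S ::= b | b A3 S | b S; A3 ::= b | c S A3 | c S

Nullable nonterminals: {A3}.
ε ∉ L(G), so no ε-production is kept.
Add the nullable-subset variants: S → b A3 S gives b A3 S | b S. A3 → c S A3 gives c S A3 | c S.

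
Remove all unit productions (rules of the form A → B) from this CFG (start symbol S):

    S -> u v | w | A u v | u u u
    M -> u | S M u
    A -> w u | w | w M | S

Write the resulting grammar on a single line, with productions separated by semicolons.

S -> u v | w | A u v | u u u; M -> u | S M u; A -> u v | w | A u v | u u u | w u | w M

Unit pairs: A ⇒* {S}.
Replace each nonterminal's rules with the union of the non-unit rules of every nonterminal it unit-derives.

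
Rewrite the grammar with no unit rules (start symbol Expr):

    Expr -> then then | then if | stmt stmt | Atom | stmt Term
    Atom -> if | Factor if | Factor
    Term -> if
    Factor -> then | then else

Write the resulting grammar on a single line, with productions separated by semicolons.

Unit pairs: Atom ⇒* {Factor}; Expr ⇒* {Atom, Factor}.
For every A with A ⇒* B via unit rules, add B's non-unit alternatives to A; then delete every rule of the form X → Y.

Expr -> if | Factor if | then | then else | then then | then if | stmt stmt | stmt Term; Atom -> if | Factor if | then | then else; Term -> if; Factor -> then | then else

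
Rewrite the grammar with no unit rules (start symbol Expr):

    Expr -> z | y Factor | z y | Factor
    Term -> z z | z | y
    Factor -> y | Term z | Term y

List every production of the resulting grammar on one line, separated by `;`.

Expr -> y | Term z | Term y | z | y Factor | z y; Term -> z z | z | y; Factor -> y | Term z | Term y

Unit pairs: Expr ⇒* {Factor}.
For each unit pair (A, B), copy every non-unit production of B to A, then drop all unit productions.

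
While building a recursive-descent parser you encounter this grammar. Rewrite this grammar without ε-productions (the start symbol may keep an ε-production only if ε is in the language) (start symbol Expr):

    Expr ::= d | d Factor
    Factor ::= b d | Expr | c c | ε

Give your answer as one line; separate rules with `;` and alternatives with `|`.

Nullable nonterminals: {Factor}.
ε ∉ L(G), so no ε-production is kept.

Expr ::= d | d Factor; Factor ::= b d | Expr | c c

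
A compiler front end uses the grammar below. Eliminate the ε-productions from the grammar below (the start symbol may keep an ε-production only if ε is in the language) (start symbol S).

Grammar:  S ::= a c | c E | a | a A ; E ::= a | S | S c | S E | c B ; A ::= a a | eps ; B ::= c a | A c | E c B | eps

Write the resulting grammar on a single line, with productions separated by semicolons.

Nullable nonterminals: {A, B}.
ε ∉ L(G), so no ε-production is kept.
Expand every rule over subsets of its nullable positions: E → c B gives c B | c. B → A c gives A c | c. B → E c B gives E c B | E c.

S ::= a c | c E | a | a A; E ::= a | S | S c | S E | c B | c; A ::= a a; B ::= c a | A c | c | E c B | E c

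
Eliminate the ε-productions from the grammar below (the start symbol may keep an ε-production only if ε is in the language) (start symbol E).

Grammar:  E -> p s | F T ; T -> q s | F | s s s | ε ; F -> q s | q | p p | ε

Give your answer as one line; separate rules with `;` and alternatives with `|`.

E -> p s | F T | F | T | ε; T -> q s | F | s s s; F -> q s | q | p p

Nullable set = {E, F, T}.
ε ∈ L(G) since E is nullable, so keep E → ε.
Expand every rule over subsets of its nullable positions: E → F T gives F T | F | T.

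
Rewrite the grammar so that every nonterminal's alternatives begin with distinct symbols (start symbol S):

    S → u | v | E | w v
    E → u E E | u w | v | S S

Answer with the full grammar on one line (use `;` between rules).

S → u | v | E | w v; E → v | S S | u E'; E' → E E | w

E has alternatives sharing prefix 'u': factor to E → u E' with E' → E E | w.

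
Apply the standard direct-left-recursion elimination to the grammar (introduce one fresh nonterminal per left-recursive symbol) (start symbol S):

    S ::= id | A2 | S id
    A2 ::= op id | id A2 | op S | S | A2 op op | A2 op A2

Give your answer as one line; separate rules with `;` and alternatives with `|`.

Left recursion appears on S, A2.
For S: α = {id}, β = {id, A2}. Rewrite as S → β S' and S' → α S' | ε.
For A2: α = {op op, op A2}, β = {op id, id A2, op S, S}. Rewrite as A2 → β A2' and A2' → α A2' | ε.

S ::= id S' | A2 S'; A2 ::= op id A2' | id A2 A2' | op S A2' | S A2'; S' ::= id S' | ε; A2' ::= op op A2' | op A2 A2' | ε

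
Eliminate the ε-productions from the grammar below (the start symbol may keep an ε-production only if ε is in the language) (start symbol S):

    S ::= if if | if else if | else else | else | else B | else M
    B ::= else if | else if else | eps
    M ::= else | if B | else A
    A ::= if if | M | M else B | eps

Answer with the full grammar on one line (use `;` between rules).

S ::= if if | if else if | else else | else | else B | else M; B ::= else if | else if else; M ::= else | if B | if | else A; A ::= if if | M | M else B | M else

The nullable symbols are {A, B}.
ε ∉ L(G), so no ε-production is kept.
Add the nullable-subset variants: M → if B gives if B | if. A → M else B gives M else B | M else.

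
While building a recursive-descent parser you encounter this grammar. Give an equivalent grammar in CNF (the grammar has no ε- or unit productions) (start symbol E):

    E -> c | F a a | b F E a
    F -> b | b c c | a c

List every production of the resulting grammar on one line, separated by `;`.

Introduce a nonterminal for each terminal appearing in a rule of length ≥ 2: X1 → a, X2 → b, X3 → c.
Binarize each right-hand side of length ≥ 3 by chaining fresh nonterminals (Y1, Y2, …): affected rules were E → F X1 X1; E → X2 F E X1; F → X2 X3 X3.

E -> c | F Y1 | X2 Y2; F -> b | X2 Y4 | X1 X3; X1 -> a; X2 -> b; X3 -> c; Y1 -> X1 X1; Y2 -> F Y3; Y3 -> E X1; Y4 -> X3 X3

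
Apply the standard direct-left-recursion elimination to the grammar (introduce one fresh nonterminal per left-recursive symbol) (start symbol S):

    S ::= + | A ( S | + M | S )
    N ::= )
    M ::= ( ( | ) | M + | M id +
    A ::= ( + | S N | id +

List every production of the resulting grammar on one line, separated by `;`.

S ::= + S' | A ( S S' | + M S'; N ::= ); M ::= ( ( M' | ) M'; A ::= ( + | S N | id +; S' ::= ) S' | epsilon; M' ::= + M' | id + M' | epsilon

Left recursion appears on S, M.
For S: α = {)}, β = {+, A ( S, + M}. Rewrite as S → β S' and S' → α S' | ε.
For M: α = {+, id +}, β = {( (, )}. Rewrite as M → β M' and M' → α M' | ε.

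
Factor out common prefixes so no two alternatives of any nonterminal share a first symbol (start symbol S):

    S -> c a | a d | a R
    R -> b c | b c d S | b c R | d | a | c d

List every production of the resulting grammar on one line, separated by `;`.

S -> c a | a S'; R -> d | a | c d | b c R'; S' -> d | R; R' -> ε | d S | R

S has alternatives sharing prefix 'a': factor to S → a S' with S' → d | R.
R has alternatives sharing prefix 'b c': factor to R → b c R' with R' → ε | d S | R.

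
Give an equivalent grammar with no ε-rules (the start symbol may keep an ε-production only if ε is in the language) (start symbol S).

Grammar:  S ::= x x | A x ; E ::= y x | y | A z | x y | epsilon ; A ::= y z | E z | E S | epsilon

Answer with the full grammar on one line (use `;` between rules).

Nullable nonterminals: {A, E}.
ε ∉ L(G), so no ε-production is kept.
For each production, add variants omitting each subset of nullable occurrences: S → A x gives A x | x. E → A z gives A z | z. A → E z gives E z | z. A → E S gives E S | S.

S ::= x x | A x | x; E ::= y x | y | A z | z | x y; A ::= y z | E z | z | E S | S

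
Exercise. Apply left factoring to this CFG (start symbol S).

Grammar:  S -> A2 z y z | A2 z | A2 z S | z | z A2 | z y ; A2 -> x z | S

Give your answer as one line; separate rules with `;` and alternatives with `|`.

S -> A2 z S' | z S''; A2 -> x z | S; S' -> y z | ε | S; S'' -> ε | A2 | y

S has alternatives sharing prefix 'A2 z': factor to S → A2 z S' with S' → y z | ε | S.
S has alternatives sharing prefix 'z': factor to S → z S'' with S'' → ε | A2 | y.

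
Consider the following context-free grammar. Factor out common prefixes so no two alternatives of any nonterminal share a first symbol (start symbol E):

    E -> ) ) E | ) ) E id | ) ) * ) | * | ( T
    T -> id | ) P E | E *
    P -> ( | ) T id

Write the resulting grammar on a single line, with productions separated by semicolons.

E -> * | ( T | ) ) E'; T -> id | ) P E | E *; P -> ( | ) T id; E' -> * ) | E E''; E'' -> ε | id

E has alternatives sharing prefix ') )': factor to E → ) ) E' with E' → E | E id | * ).
E' has alternatives sharing prefix 'E': factor to E' → E E'' with E'' → ε | id.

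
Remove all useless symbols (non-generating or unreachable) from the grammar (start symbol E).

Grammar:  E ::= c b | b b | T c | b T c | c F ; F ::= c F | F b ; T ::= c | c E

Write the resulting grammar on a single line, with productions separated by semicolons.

E ::= c b | b b | T c | b T c; T ::= c | c E

Generating nonterminals: {E, T}.
Reachable from E after that: {E, T}.
Removed useless symbols: {F} and every production mentioning them.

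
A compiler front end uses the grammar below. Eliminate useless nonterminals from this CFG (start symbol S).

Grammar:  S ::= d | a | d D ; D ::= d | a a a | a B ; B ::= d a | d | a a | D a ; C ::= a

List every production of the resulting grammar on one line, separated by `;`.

S ::= d | a | d D; D ::= d | a a a | a B; B ::= d a | d | a a | D a

Generating nonterminals: {B, C, D, S}.
Reachable from S after that: {B, D, S}.
Removed useless symbols: {C} and every production mentioning them.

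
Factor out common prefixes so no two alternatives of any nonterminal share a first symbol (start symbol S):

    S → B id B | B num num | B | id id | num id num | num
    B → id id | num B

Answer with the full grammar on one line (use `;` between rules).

S → id id | B S' | num S''; B → id id | num B; S' → id B | num num | ε; S'' → id num | ε

S has alternatives sharing prefix 'B': factor to S → B S' with S' → id B | num num | ε.
S has alternatives sharing prefix 'num': factor to S → num S'' with S'' → id num | ε.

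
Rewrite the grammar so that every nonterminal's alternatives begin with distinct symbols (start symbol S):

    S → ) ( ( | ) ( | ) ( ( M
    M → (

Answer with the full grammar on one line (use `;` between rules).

S has alternatives sharing prefix ') (': factor to S → ) ( S' with S' → ( | ε | ( M.
S' has alternatives sharing prefix '(': factor to S' → ( S'' with S'' → ε | M.

S → ) ( S'; M → (; S' → ε | ( S''; S'' → ε | M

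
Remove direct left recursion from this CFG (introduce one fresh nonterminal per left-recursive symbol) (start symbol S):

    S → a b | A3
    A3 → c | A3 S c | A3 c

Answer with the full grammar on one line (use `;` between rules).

S → a b | A3; A3 → c A3'; A3' → S c A3' | c A3' | ε

Left recursion appears on A3.
For A3: α = {S c, c}, β = {c}. Rewrite as A3 → β A3' and A3' → α A3' | ε.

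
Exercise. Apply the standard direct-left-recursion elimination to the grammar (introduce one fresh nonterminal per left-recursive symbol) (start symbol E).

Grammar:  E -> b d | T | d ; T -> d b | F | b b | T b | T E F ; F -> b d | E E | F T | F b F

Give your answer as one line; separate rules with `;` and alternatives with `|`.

Directly left-recursive nonterminals: T, F.
For T: α = {b, E F}, β = {d b, F, b b}. Rewrite as T → β T' and T' → α T' | ε.
For F: α = {T, b F}, β = {b d, E E}. Rewrite as F → β F' and F' → α F' | ε.

E -> b d | T | d; T -> d b T' | F T' | b b T'; F -> b d F' | E E F'; T' -> b T' | E F T' | ε; F' -> T F' | b F F' | ε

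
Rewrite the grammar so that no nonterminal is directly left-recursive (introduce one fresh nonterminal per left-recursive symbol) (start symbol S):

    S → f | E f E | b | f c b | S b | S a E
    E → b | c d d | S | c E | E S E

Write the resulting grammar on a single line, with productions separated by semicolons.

S → f S' | E f E S' | b S' | f c b S'; E → b E' | c d d E' | S E' | c E E'; S' → b S' | a E S' | eps; E' → S E E' | eps

Directly left-recursive nonterminals: S, E.
For S: α = {b, a E}, β = {f, E f E, b, f c b}. Rewrite as S → β S' and S' → α S' | ε.
For E: α = {S E}, β = {b, c d d, S, c E}. Rewrite as E → β E' and E' → α E' | ε.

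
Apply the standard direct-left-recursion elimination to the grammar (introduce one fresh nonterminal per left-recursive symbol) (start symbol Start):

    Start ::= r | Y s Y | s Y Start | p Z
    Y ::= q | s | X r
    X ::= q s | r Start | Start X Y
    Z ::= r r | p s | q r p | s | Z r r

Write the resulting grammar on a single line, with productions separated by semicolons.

Directly left-recursive nonterminal: Z.
For Z: α = {r r}, β = {r r, p s, q r p, s}. Rewrite as Z → β Z1 and Z1 → α Z1 | ε.

Start ::= r | Y s Y | s Y Start | p Z; Y ::= q | s | X r; X ::= q s | r Start | Start X Y; Z ::= r r Z1 | p s Z1 | q r p Z1 | s Z1; Z1 ::= r r Z1 | ε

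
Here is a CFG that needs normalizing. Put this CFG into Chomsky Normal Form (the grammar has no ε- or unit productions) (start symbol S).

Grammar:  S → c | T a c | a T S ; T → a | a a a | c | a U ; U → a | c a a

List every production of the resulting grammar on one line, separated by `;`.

S → c | T Y1 | X1 Y2; T → a | X1 Y3 | c | X1 U; U → a | X2 Y4; X1 → a; X2 → c; Y1 → X1 X2; Y2 → T S; Y3 → X1 X1; Y4 → X1 X1

Introduce a nonterminal for each terminal appearing in a rule of length ≥ 2: X1 → a, X2 → c.
Binarize each right-hand side of length ≥ 3 by chaining fresh nonterminals (Y1, Y2, …): affected rules were S → T X1 X2; S → X1 T S; T → X1 X1 X1; U → X2 X1 X1.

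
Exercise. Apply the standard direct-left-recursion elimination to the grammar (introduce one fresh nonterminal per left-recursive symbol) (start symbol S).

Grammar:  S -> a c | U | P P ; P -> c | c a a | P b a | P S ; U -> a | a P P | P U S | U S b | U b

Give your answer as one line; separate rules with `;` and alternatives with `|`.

S -> a c | U | P P; P -> c P' | c a a P'; U -> a U' | a P P U' | P U S U'; P' -> b a P' | S P' | ε; U' -> S b U' | b U' | ε

Directly left-recursive nonterminals: P, U.
For P: α = {b a, S}, β = {c, c a a}. Rewrite as P → β P' and P' → α P' | ε.
For U: α = {S b, b}, β = {a, a P P, P U S}. Rewrite as U → β U' and U' → α U' | ε.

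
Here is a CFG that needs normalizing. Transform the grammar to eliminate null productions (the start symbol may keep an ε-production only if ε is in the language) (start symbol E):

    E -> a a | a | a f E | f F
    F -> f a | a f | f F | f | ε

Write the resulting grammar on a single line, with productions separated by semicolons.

E -> a a | a | a f E | f F | f; F -> f a | a f | f F | f

Nullable nonterminals: {F}.
ε ∉ L(G), so no ε-production is kept.
Add the nullable-subset variants: E → f F gives f F | f. F → f F gives f F | f.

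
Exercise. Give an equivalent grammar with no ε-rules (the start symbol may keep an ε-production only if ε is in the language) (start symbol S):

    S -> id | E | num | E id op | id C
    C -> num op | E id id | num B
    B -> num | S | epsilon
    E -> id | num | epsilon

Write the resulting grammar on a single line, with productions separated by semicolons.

The nullable symbols are {B, E, S}.
ε ∈ L(G) since S is nullable, so keep S → ε.
Add the nullable-subset variants: S → E id op gives E id op | id op. C → E id id gives E id id | id id. C → num B gives num B | num.

S -> id | E | num | E id op | id op | id C | ε; C -> num op | E id id | id id | num B | num; B -> num | S; E -> id | num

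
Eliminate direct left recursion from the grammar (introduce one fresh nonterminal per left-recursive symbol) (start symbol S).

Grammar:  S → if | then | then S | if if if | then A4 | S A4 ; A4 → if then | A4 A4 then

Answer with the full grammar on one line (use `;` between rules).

S → if S' | then S' | then S S' | if if if S' | then A4 S'; A4 → if then A4'; S' → A4 S' | ε; A4' → A4 then A4' | ε

Left recursion appears on S, A4.
For S: α = {A4}, β = {if, then, then S, if if if, then A4}. Rewrite as S → β S' and S' → α S' | ε.
For A4: α = {A4 then}, β = {if then}. Rewrite as A4 → β A4' and A4' → α A4' | ε.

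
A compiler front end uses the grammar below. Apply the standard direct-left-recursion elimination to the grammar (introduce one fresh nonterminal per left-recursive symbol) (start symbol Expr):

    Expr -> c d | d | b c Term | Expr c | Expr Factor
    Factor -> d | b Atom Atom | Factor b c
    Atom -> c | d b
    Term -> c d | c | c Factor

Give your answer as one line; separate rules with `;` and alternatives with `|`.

Expr, Factor are directly left-recursive.
For Expr: α = {c, Factor}, β = {c d, d, b c Term}. Rewrite as Expr → β Expr1 and Expr1 → α Expr1 | ε.
For Factor: α = {b c}, β = {d, b Atom Atom}. Rewrite as Factor → β Factor1 and Factor1 → α Factor1 | ε.

Expr -> c d Expr1 | d Expr1 | b c Term Expr1; Factor -> d Factor1 | b Atom Atom Factor1; Atom -> c | d b; Term -> c d | c | c Factor; Expr1 -> c Expr1 | Factor Expr1 | eps; Factor1 -> b c Factor1 | eps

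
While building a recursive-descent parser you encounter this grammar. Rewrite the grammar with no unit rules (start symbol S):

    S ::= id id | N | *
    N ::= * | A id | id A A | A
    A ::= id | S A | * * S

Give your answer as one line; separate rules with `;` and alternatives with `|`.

Unit pairs: N ⇒* {A}; S ⇒* {A, N}.
Replace each nonterminal's rules with the union of the non-unit rules of every nonterminal it unit-derives.

S ::= id id | * | A id | id A A | id | S A | * * S; N ::= * | A id | id A A | id | S A | * * S; A ::= id | S A | * * S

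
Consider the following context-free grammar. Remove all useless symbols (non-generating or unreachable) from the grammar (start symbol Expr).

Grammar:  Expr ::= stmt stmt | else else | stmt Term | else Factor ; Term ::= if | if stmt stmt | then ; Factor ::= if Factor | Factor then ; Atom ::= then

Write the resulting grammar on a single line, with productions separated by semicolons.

Generating nonterminals: {Atom, Expr, Term}.
Reachable from Expr after that: {Expr, Term}.
Removed useless symbols: {Atom, Factor} and every production mentioning them.

Expr ::= stmt stmt | else else | stmt Term; Term ::= if | if stmt stmt | then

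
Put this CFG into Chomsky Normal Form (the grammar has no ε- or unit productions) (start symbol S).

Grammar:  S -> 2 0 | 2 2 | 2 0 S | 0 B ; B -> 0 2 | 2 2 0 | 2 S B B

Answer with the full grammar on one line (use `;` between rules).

Introduce a nonterminal for each terminal appearing in a rule of length ≥ 2: X1 → 2, X2 → 0.
Binarize each right-hand side of length ≥ 3 by chaining fresh nonterminals (Y1, Y2, …): affected rules were S → X1 X2 S; B → X1 X1 X2; B → X1 S B B.

S -> X1 X2 | X1 X1 | X1 Y1 | X2 B; B -> X2 X1 | X1 Y2 | X1 Y3; X1 -> 2; X2 -> 0; Y1 -> X2 S; Y2 -> X1 X2; Y3 -> S Y4; Y4 -> B B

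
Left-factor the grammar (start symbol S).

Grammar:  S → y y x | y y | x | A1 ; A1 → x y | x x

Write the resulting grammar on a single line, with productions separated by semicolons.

S has alternatives sharing prefix 'y y': factor to S → y y S' with S' → x | ε.
A1 has alternatives sharing prefix 'x': factor to A1 → x A1' with A1' → y | x.

S → x | A1 | y y S'; A1 → x A1'; S' → x | ε; A1' → y | x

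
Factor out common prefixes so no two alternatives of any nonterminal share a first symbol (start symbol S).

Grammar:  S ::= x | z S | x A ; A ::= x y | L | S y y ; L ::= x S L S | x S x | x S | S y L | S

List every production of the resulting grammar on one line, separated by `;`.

S ::= z S | x S'; A ::= x y | L | S y y; L ::= x S L' | S L''; S' ::= ε | A; L' ::= L S | x | ε; L'' ::= y L | ε

S has alternatives sharing prefix 'x': factor to S → x S' with S' → ε | A.
L has alternatives sharing prefix 'x S': factor to L → x S L' with L' → L S | x | ε.
L has alternatives sharing prefix 'S': factor to L → S L'' with L'' → y L | ε.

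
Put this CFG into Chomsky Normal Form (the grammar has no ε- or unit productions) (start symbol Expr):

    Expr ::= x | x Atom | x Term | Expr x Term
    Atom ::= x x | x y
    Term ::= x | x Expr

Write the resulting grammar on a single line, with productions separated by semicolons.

Expr ::= x | X1 Atom | X1 Term | Expr Y1; Atom ::= X1 X1 | X1 X2; Term ::= x | X1 Expr; X1 ::= x; X2 ::= y; Y1 ::= X1 Term

Introduce a nonterminal for each terminal appearing in a rule of length ≥ 2: X1 → x, X2 → y.
Binarize each right-hand side of length ≥ 3 by chaining fresh nonterminals (Y1, Y2, …): affected rules were Expr → Expr X1 Term.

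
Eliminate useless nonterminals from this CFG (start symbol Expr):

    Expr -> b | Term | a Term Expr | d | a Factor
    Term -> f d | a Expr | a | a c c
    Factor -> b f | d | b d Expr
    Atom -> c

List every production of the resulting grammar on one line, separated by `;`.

Expr -> b | Term | a Term Expr | d | a Factor; Term -> f d | a Expr | a | a c c; Factor -> b f | d | b d Expr

Generating nonterminals: {Atom, Expr, Factor, Term}.
Reachable from Expr after that: {Expr, Factor, Term}.
Removed useless symbols: {Atom} and every production mentioning them.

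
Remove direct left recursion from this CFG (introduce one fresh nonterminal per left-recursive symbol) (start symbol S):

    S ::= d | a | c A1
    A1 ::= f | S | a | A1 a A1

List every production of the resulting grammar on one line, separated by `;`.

S ::= d | a | c A1; A1 ::= f A1' | S A1' | a A1'; A1' ::= a A1 A1' | ε

Left recursion appears on A1.
For A1: α = {a A1}, β = {f, S, a}. Rewrite as A1 → β A1' and A1' → α A1' | ε.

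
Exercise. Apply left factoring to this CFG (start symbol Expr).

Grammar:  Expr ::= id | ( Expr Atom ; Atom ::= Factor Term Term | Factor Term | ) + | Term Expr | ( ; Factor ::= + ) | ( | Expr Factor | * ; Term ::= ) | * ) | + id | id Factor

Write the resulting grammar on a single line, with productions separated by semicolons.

Expr ::= id | ( Expr Atom; Atom ::= ) + | Term Expr | ( | Factor Term Atom1; Factor ::= + ) | ( | Expr Factor | *; Term ::= ) | * ) | + id | id Factor; Atom1 ::= Term | eps

Atom has alternatives sharing prefix 'Factor Term': factor to Atom → Factor Term Atom1 with Atom1 → Term | ε.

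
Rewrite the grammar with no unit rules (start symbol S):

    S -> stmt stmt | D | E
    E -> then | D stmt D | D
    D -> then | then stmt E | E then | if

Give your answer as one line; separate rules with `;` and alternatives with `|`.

S -> then | D stmt D | then stmt E | E then | if | stmt stmt; E -> then | D stmt D | then stmt E | E then | if; D -> then | then stmt E | E then | if

Unit pairs: E ⇒* {D}; S ⇒* {D, E}.
For each unit pair (A, B), copy every non-unit production of B to A, then drop all unit productions.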